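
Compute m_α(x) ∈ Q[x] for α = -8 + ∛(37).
m_α(x) = x^3 + 24x^2 + 192x + 475

Set β = α + 8 = ∛(37), so β^3 = 37. Then (α + 8)^3 - 37 = 0, i.e. α is a root of g(x) = (x + 8)^3 - 37 = x^3 + 24x^2 + 192x + 475. Since g(x) = h(x + 8) where h(x) = x^3 - 37, and h is irreducible over Q (because 37 is not a perfect cube, so h has no rational root, and a monic cubic with no rational root is irreducible), g is also irreducible (irreducibility is preserved under the substitution x → x + 8). Hence m_α(x) = x^3 + 24x^2 + 192x + 475.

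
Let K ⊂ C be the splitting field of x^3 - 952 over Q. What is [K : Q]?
[K : Q] = 6

The roots of x^3 - 952 are ∛952, ω∛952, ω^2∛952 where ω = e^(2πi/3) is a primitive cube root of unity, so K = Q(∛952, ω). Now [Q(∛952):Q] = 3 (since 952 is not a perfect cube, x^3 - 952 is irreducible) and [Q(ω):Q] = 2. Both 2 and 3 divide [K:Q], and [K:Q] ≤ 3·2 = 6, so [K:Q] = 6. (Equivalently: Q(∛952) ⊂ R but ω ∉ R, so [K : Q(∛952)] = 2.)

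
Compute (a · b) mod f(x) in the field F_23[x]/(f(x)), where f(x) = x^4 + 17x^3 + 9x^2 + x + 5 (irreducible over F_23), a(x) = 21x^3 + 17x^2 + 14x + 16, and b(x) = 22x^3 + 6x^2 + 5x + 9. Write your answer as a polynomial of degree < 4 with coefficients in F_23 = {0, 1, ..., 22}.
a · b ≡ 11x^3 + 14x^2 + 11x + 9 (mod f(x))

Multiply in F_23[x]: a(x)·b(x) = (21x^3 + 17x^2 + 14x + 16)·(22x^3 + 6x^2 + 5x + 9) = 2x^6 + 17x^5 + 9x^4 + 20x^3 + 20x^2 + 22x + 6. This has degree ≥ 4, so divide by f(x) over F_23: 2x^6 + 17x^5 + 9x^4 + 20x^3 + 20x^2 + 22x + 6 = (2x^2 + 6x + 4)·(x^4 + 17x^3 + 9x^2 + x + 5) + (11x^3 + 14x^2 + 11x + 9). Hence a·b ≡ 11x^3 + 14x^2 + 11x + 9 (mod f). (F_23[x]/(f) is a field with 23^4 = 279841 elements since f is irreducible of degree 4.)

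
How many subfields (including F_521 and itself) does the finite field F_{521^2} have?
F_{521^2} has 2 subfields

The subfields of F_{p^n} are exactly the fields F_{p^d} for d | n (each is the fixed field of the unique index-d subgroup of Gal(F_{p^n}/F_p) ≅ Z/nZ). The divisors of n = 2 are {1, 2}, giving 2 subfields: F_{521^1}, F_{521^2}.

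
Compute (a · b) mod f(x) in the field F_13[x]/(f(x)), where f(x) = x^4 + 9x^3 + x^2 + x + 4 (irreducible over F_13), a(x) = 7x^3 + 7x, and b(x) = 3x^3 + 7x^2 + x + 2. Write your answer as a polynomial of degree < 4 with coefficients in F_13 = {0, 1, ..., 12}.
a · b ≡ 11x^3 + 5x^2 + 9x + 2 (mod f(x))

Multiply in F_13[x]: a(x)·b(x) = (7x^3 + 7x)·(3x^3 + 7x^2 + x + 2) = 8x^6 + 10x^5 + 2x^4 + 11x^3 + 7x^2 + x. This has degree ≥ 4, so divide by f(x) over F_13: 8x^6 + 10x^5 + 2x^4 + 11x^3 + 7x^2 + x = (8x^2 + 3x + 6)·(x^4 + 9x^3 + x^2 + x + 4) + (11x^3 + 5x^2 + 9x + 2). Hence a·b ≡ 11x^3 + 5x^2 + 9x + 2 (mod f). (F_13[x]/(f) is a field with 13^4 = 28561 elements since f is irreducible of degree 4.)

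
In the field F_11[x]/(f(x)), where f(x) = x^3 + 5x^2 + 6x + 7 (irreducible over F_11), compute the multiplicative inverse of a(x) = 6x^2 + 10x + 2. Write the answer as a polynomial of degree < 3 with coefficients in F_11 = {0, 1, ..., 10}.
a(x)^(-1) ≡ 10x^2 + 4x + 6 (mod f(x))

Since f is irreducible over F_11, F_11[x]/(f) is a field and a(x) ≠ 0 has an inverse. Apply the extended Euclidean algorithm to f(x) and a(x) in F_11[x]: f(x) = (2x + 3)·a(x) + (5x + 1);  a(x) = (10x)·(5x + 1) + (2). The last nonzero remainder is the constant 2 = gcd(f, a) in F_11. Back-substituting through the division chain expresses 2 = s(x)·a(x) + t(x)·f(x) with s(x) ≡ 9x^2 + 8x + 1 (mod f), so (9x^2 + 8x + 1)·a(x) ≡ 2 (mod f). Multiplying by 2^(-1) ≡ 6 in F_11 gives a(x)^(-1) ≡ 6·(9x^2 + 8x + 1) ≡ 10x^2 + 4x + 6 (mod f). Check: (6x^2 + 10x + 2)·(10x^2 + 4x + 6) = 5x^4 + 3x^3 + 8x^2 + 2x + 1 ≡ 1 (mod x^3 + 5x^2 + 6x + 7).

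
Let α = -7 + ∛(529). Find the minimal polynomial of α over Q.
m_α(x) = x^3 + 21x^2 + 147x - 186

Set β = α + 7 = ∛(529), so β^3 = 529. Then (α + 7)^3 - 529 = 0, i.e. α is a root of g(x) = (x + 7)^3 - 529 = x^3 + 21x^2 + 147x - 186. Since g(x) = h(x + 7) where h(x) = x^3 - 529, and h is irreducible over Q (because 529 is not a perfect cube, so h has no rational root, and a monic cubic with no rational root is irreducible), g is also irreducible (irreducibility is preserved under the substitution x → x + 7). Hence m_α(x) = x^3 + 21x^2 + 147x - 186.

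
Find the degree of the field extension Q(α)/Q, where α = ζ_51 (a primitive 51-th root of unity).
[Q(α):Q] = 32

The minimal polynomial of ζ_51 over Q is the 51-th cyclotomic polynomial Φ_51(x), which is irreducible over Q and has degree φ(51) = 32. Hence [Q(α):Q] = φ(51) = 32.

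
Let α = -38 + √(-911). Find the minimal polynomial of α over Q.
m_α(x) = x^2 + 76x + 2355

From α + 38 = √(-911), squaring gives (α + 38)^2 = -911, i.e. α^2 + 76α + 1444 = -911, so α^2 + 76α + 2355 = 0. The discriminant of x^2 + 76x + 2355 is (76)^2 - 4·(2355) = 5776 - 9420 = -3644, and 4·(-911) is not a perfect square in Q since -911 is squarefree and ≠ 1. Hence x^2 + 76x + 2355 is irreducible over Q and is the minimal polynomial of α.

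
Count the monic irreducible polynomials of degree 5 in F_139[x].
There are 10377768912 monic irreducible polynomials of degree 5 over F_139

Each element of F_{139^5} that lies in no proper subfield is a root of exactly one monic irreducible of degree 5 over F_139, and each such polynomial has 5 distinct roots in F_{139^5}. By Möbius inversion the count is N_139(5) = (1/5) Σ_{d|5} μ(5/d) · 139^d = (1/5)(μ(5)·139^1 + μ(1)·139^5) = 51888844560/5 = 10377768912.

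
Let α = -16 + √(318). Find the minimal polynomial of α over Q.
m_α(x) = x^2 + 32x - 62

From α + 16 = √(318), squaring gives (α + 16)^2 = 318, i.e. α^2 + 32α + 256 = 318, so α^2 + 32α - 62 = 0. The discriminant of x^2 + 32x - 62 is (32)^2 - 4·(-62) = 1024 + 248 = 1272, and 4·(318) is not a perfect square in Q since 318 is squarefree and ≠ 1. Hence x^2 + 32x - 62 is irreducible over Q and is the minimal polynomial of α.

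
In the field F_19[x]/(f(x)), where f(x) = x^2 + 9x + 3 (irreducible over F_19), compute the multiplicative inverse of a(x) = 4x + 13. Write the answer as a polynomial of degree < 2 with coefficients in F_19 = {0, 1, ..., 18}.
a(x)^(-1) ≡ x + 1 (mod f(x))

Since f is irreducible over F_19, F_19[x]/(f) is a field and a(x) ≠ 0 has an inverse. Apply the extended Euclidean algorithm to f(x) and a(x) in F_19[x]: f(x) = (5x + 5)·a(x) + (14). The last nonzero remainder is the constant 14 = gcd(f, a) in F_19. Back-substituting through the division chain expresses 14 = s(x)·a(x) + t(x)·f(x) with s(x) ≡ 14x + 14 (mod f), so (14x + 14)·a(x) ≡ 14 (mod f). Multiplying by 14^(-1) ≡ 15 in F_19 gives a(x)^(-1) ≡ 15·(14x + 14) ≡ x + 1 (mod f). Check: (4x + 13)·(x + 1) = 4x^2 + 17x + 13 ≡ 1 (mod x^2 + 9x + 3).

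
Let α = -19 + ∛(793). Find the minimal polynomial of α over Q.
m_α(x) = x^3 + 57x^2 + 1083x + 6066

Set β = α + 19 = ∛(793), so β^3 = 793. Then (α + 19)^3 - 793 = 0, i.e. α is a root of g(x) = (x + 19)^3 - 793 = x^3 + 57x^2 + 1083x + 6066. Since g(x) = h(x + 19) where h(x) = x^3 - 793, and h is irreducible over Q (because 793 is not a perfect cube, so h has no rational root, and a monic cubic with no rational root is irreducible), g is also irreducible (irreducibility is preserved under the substitution x → x + 19). Hence m_α(x) = x^3 + 57x^2 + 1083x + 6066.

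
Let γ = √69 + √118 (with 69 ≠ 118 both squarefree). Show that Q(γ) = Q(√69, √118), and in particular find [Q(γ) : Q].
[Q(γ) : Q] = 4 (equivalently, Q(γ) = Q(√69, √118))

Obviously Q(γ) ⊆ Q(√69, √118), and [Q(√69, √118):Q] = 4 (since 69, 118 are distinct squarefree integers > 1 with 8142 not a perfect square). To show equality we compute the minimal polynomial of γ. From γ = √69 + √118: γ^2 = 69 + 2√(8142) + 118 = 187 + 2√(8142), so γ^2 - 187 = 2√(8142); squaring, (γ^2 - 187)^2 = 4·8142, i.e. γ^4 - 374γ^2 + 34969 - 32568 = 0, i.e. γ^4 - 374γ^2 + 2401 = 0. So γ is a root of x^4 - 374x^2 + 2401. This polynomial is irreducible over Q: it has no rational root (each ±√69 ± √118 is irrational), and any factorization into two quadratics over Q would force √(8142) ∈ Q (pairing opposite roots) or √69, √118 ∈ Q (other pairings), all impossible. Hence [Q(γ):Q] = 4 = [Q(√69, √118):Q], so Q(γ) = Q(√69, √118).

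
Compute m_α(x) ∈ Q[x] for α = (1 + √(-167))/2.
m_α(x) = x^2 - x + 42

From 2α - 1 = √(-167), squaring gives (2α - 1)^2 = -167, i.e. 4α^2 - 4α + 1 = -167, so α^2 - α + (1 + 167)/4 = 0. Since -167 ≡ 1 (mod 4), (1 + 167)/4 = 42 ∈ Z. The polynomial x^2 - x + 42 has discriminant 1 - 4·(42) = -167, which is not a perfect square in Q (d = -167 is squarefree and ≠ 1), so x^2 - x + 42 is irreducible over Q. It is the minimal polynomial of α.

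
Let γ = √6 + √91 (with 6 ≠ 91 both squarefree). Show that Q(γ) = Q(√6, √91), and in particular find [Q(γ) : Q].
[Q(γ) : Q] = 4 (equivalently, Q(γ) = Q(√6, √91))

Obviously Q(γ) ⊆ Q(√6, √91), and [Q(√6, √91):Q] = 4 (since 6, 91 are distinct squarefree integers > 1 with 546 not a perfect square). To show equality we compute the minimal polynomial of γ. From γ = √6 + √91: γ^2 = 6 + 2√(546) + 91 = 97 + 2√(546), so γ^2 - 97 = 2√(546); squaring, (γ^2 - 97)^2 = 4·546, i.e. γ^4 - 194γ^2 + 9409 - 2184 = 0, i.e. γ^4 - 194γ^2 + 7225 = 0. So γ is a root of x^4 - 194x^2 + 7225. This polynomial is irreducible over Q: it has no rational root (each ±√6 ± √91 is irrational), and any factorization into two quadratics over Q would force √(546) ∈ Q (pairing opposite roots) or √6, √91 ∈ Q (other pairings), all impossible. Hence [Q(γ):Q] = 4 = [Q(√6, √91):Q], so Q(γ) = Q(√6, √91).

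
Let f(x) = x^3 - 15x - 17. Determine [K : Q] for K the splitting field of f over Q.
[K : Q] = 6

By the rational root test, any rational root of the monic integer polynomial f(x) = x^3 - 15x - 17 must be an integer dividing the constant term -17, i.e. one of ±{1, 17}. Evaluating: f(1) = -31, f(-1) = -3, f(17) = 4641, f(-17) = -4675; none is 0, so f has no rational root and is therefore irreducible over Q (a cubic with no linear factor over a field is irreducible). For an irreducible cubic, the Galois group is A_3 or S_3 according as the discriminant disc(f) = -4a^3 - 27b^2 = -4·(-15)^3 - 27·(-17)^2 = 5697 is or is not a square in Q. Here disc(f) = 5697 is not a perfect square in Q, so the Galois group of f over Q is not contained in A_3 and must be all of S_3. The splitting field has degree |S_3| = 6 over Q, so [K : Q] = 6.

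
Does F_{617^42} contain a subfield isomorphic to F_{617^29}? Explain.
No: F_{617^29} is not a subfield of F_{617^42}

F_{p^m} embeds in F_{p^n} iff m | n. Here 29 ∤ 42 (since 42 = 1·29 + 13 with remainder 13 ≠ 0), so F_{617^29} is not a subfield of F_{617^42}. Equivalently: if it were, the tower law would give 29 = [F_{617^29}:F_617] dividing [F_{617^42}:F_617] = 42, contradiction.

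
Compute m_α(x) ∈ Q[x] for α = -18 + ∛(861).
m_α(x) = x^3 + 54x^2 + 972x + 4971

Set β = α + 18 = ∛(861), so β^3 = 861. Then (α + 18)^3 - 861 = 0, i.e. α is a root of g(x) = (x + 18)^3 - 861 = x^3 + 54x^2 + 972x + 4971. Since g(x) = h(x + 18) where h(x) = x^3 - 861, and h is irreducible over Q (because 861 is not a perfect cube, so h has no rational root, and a monic cubic with no rational root is irreducible), g is also irreducible (irreducibility is preserved under the substitution x → x + 18). Hence m_α(x) = x^3 + 54x^2 + 972x + 4971.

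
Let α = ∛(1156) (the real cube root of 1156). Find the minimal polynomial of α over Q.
m_α(x) = x^3 - 1156

α satisfies α^3 = 1156, so x^3 - 1156 annihilates α. By the rational root test, a rational root p/q (in lowest terms) of x^3 - 1156 would satisfy p^3 = 1156 q^3, forcing q = 1 and p^3 = 1156; but 1156 is not a perfect cube, contradiction. A monic cubic over Q with no rational root is irreducible (any nontrivial factorization would include a linear factor). Hence x^3 - 1156 is the minimal polynomial of α, and in particular [Q(α):Q] = 3.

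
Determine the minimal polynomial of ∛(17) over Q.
m_α(x) = x^3 - 17

α satisfies α^3 = 17, so x^3 - 17 annihilates α. By the rational root test, a rational root p/q (in lowest terms) of x^3 - 17 would satisfy p^3 = 17 q^3, forcing q = 1 and p^3 = 17; but 17 is not a perfect cube, contradiction. A monic cubic over Q with no rational root is irreducible (any nontrivial factorization would include a linear factor). Hence x^3 - 17 is the minimal polynomial of α, and in particular [Q(α):Q] = 3.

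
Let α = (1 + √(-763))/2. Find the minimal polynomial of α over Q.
m_α(x) = x^2 - x + 191

From 2α - 1 = √(-763), squaring gives (2α - 1)^2 = -763, i.e. 4α^2 - 4α + 1 = -763, so α^2 - α + (1 + 763)/4 = 0. Since -763 ≡ 1 (mod 4), (1 + 763)/4 = 191 ∈ Z. The polynomial x^2 - x + 191 has discriminant 1 - 4·(191) = -763, which is not a perfect square in Q (d = -763 is squarefree and ≠ 1), so x^2 - x + 191 is irreducible over Q. It is the minimal polynomial of α.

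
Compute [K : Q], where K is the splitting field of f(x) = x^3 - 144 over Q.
[K : Q] = 6

The roots of x^3 - 144 are ∛144, ω∛144, ω^2∛144 where ω = e^(2πi/3) is a primitive cube root of unity, so K = Q(∛144, ω). Now [Q(∛144):Q] = 3 (since 144 is not a perfect cube, x^3 - 144 is irreducible) and [Q(ω):Q] = 2. Both 2 and 3 divide [K:Q], and [K:Q] ≤ 3·2 = 6, so [K:Q] = 6. (Equivalently: Q(∛144) ⊂ R but ω ∉ R, so [K : Q(∛144)] = 2.)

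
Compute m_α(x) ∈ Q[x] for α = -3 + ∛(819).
m_α(x) = x^3 + 9x^2 + 27x - 792

Set β = α + 3 = ∛(819), so β^3 = 819. Then (α + 3)^3 - 819 = 0, i.e. α is a root of g(x) = (x + 3)^3 - 819 = x^3 + 9x^2 + 27x - 792. Since g(x) = h(x + 3) where h(x) = x^3 - 819, and h is irreducible over Q (because 819 is not a perfect cube, so h has no rational root, and a monic cubic with no rational root is irreducible), g is also irreducible (irreducibility is preserved under the substitution x → x + 3). Hence m_α(x) = x^3 + 9x^2 + 27x - 792.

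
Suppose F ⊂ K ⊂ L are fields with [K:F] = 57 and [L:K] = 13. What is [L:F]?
[L:F] = 741

The tower law says that for any tower of field extensions F ⊂ K ⊂ L with finite degrees, [L:F] = [L:K] · [K:F]. Here this gives [L:F] = 13 · 57 = 741.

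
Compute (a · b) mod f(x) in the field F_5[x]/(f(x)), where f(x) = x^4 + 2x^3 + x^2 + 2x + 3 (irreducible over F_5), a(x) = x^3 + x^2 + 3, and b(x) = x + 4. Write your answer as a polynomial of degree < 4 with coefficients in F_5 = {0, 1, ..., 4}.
a · b ≡ 3x^3 + 3x^2 + x + 4 (mod f(x))

Multiply in F_5[x]: a(x)·b(x) = (x^3 + x^2 + 3)·(x + 4) = x^4 + 4x^2 + 3x + 2. This has degree ≥ 4, so divide by f(x) over F_5: x^4 + 4x^2 + 3x + 2 = (1)·(x^4 + 2x^3 + x^2 + 2x + 3) + (3x^3 + 3x^2 + x + 4). Hence a·b ≡ 3x^3 + 3x^2 + x + 4 (mod f). (F_5[x]/(f) is a field with 5^4 = 625 elements since f is irreducible of degree 4.)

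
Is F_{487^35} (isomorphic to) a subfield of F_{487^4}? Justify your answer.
No: F_{487^35} is not a subfield of F_{487^4}

F_{p^m} embeds in F_{p^n} iff m | n. Here 35 ∤ 4 (since 4 = 0·35 + 4 with remainder 4 ≠ 0), so F_{487^35} is not a subfield of F_{487^4}. Equivalently: if it were, the tower law would give 35 = [F_{487^35}:F_487] dividing [F_{487^4}:F_487] = 4, contradiction.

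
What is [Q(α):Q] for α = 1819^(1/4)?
[Q(α):Q] = 4

α is a root of x^4 - 1819. By Eisenstein's criterion at the prime p = 17 (which divides the constant term 1819 but p^2 = 289 does not, since 1819 is squarefree), x^4 - 1819 is irreducible over Q. Hence [Q(α):Q] = 4.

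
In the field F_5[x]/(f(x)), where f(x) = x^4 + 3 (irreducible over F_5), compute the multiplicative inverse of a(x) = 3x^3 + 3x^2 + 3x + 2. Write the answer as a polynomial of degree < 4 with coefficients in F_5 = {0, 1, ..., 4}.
a(x)^(-1) ≡ 2x^3 + 3x^2 + 2x + 2 (mod f(x))

Since f is irreducible over F_5, F_5[x]/(f) is a field and a(x) ≠ 0 has an inverse. Apply the extended Euclidean algorithm to f(x) and a(x) in F_5[x]: f(x) = (2x + 3)·a(x) + (2x + 2);  a(x) = (4x^2 + 4)·(2x + 2) + (4). The last nonzero remainder is the constant 4 = gcd(f, a) in F_5. Back-substituting through the division chain expresses 4 = s(x)·a(x) + t(x)·f(x) with s(x) ≡ 3x^3 + 2x^2 + 3x + 3 (mod f), so (3x^3 + 2x^2 + 3x + 3)·a(x) ≡ 4 (mod f). Multiplying by 4^(-1) ≡ 4 in F_5 gives a(x)^(-1) ≡ 4·(3x^3 + 2x^2 + 3x + 3) ≡ 2x^3 + 3x^2 + 2x + 2 (mod f). Check: (3x^3 + 3x^2 + 3x + 2)·(2x^3 + 3x^2 + 2x + 2) = x^6 + x^4 + 3x^2 + 4 ≡ 1 (mod x^4 + 3).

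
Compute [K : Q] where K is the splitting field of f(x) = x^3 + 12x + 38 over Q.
[K : Q] = 6

By the rational root test, any rational root of the monic integer polynomial f(x) = x^3 + 12x + 38 must be an integer dividing the constant term 38, i.e. one of ±{1, 2, 19, 38}. Evaluating: f(1) = 51, f(-1) = 25, f(2) = 70, f(-2) = 6, f(19) = 7125, f(-19) = -7049, f(38) = 55366, f(-38) = -55290; none is 0, so f has no rational root and is therefore irreducible over Q (a cubic with no linear factor over a field is irreducible). For an irreducible cubic, the Galois group is A_3 or S_3 according as the discriminant disc(f) = -4a^3 - 27b^2 = -4·(12)^3 - 27·(38)^2 = -45900 is or is not a square in Q. Here disc(f) = -45900 is not a perfect square in Q, so the Galois group of f over Q is not contained in A_3 and must be all of S_3. The splitting field has degree |S_3| = 6 over Q, so [K : Q] = 6.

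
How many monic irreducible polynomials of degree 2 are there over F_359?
There are 64261 monic irreducible polynomials of degree 2 over F_359

Each element of F_{359^2} that lies in no proper subfield is a root of exactly one monic irreducible of degree 2 over F_359, and each such polynomial has 2 distinct roots in F_{359^2}. By Möbius inversion the count is N_359(2) = (1/2) Σ_{d|2} μ(2/d) · 359^d = (1/2)(μ(2)·359^1 + μ(1)·359^2) = 128522/2 = 64261.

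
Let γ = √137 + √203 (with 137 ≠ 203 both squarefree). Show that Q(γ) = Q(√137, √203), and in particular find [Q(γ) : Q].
[Q(γ) : Q] = 4 (equivalently, Q(γ) = Q(√137, √203))

Obviously Q(γ) ⊆ Q(√137, √203), and [Q(√137, √203):Q] = 4 (since 137, 203 are distinct squarefree integers > 1 with 27811 not a perfect square). To show equality we compute the minimal polynomial of γ. From γ = √137 + √203: γ^2 = 137 + 2√(27811) + 203 = 340 + 2√(27811), so γ^2 - 340 = 2√(27811); squaring, (γ^2 - 340)^2 = 4·27811, i.e. γ^4 - 680γ^2 + 115600 - 111244 = 0, i.e. γ^4 - 680γ^2 + 4356 = 0. So γ is a root of x^4 - 680x^2 + 4356. This polynomial is irreducible over Q: it has no rational root (each ±√137 ± √203 is irrational), and any factorization into two quadratics over Q would force √(27811) ∈ Q (pairing opposite roots) or √137, √203 ∈ Q (other pairings), all impossible. Hence [Q(γ):Q] = 4 = [Q(√137, √203):Q], so Q(γ) = Q(√137, √203).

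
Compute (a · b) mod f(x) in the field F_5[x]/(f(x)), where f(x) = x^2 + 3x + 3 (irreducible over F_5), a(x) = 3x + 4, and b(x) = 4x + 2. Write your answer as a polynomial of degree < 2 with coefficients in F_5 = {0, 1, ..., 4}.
a · b ≡ x + 2 (mod f(x))

Multiply in F_5[x]: a(x)·b(x) = (3x + 4)·(4x + 2) = 2x^2 + 2x + 3. This has degree ≥ 2, so divide by f(x) over F_5: 2x^2 + 2x + 3 = (2)·(x^2 + 3x + 3) + (x + 2). Hence a·b ≡ x + 2 (mod f). (F_5[x]/(f) is a field with 5^2 = 25 elements since f is irreducible of degree 2.)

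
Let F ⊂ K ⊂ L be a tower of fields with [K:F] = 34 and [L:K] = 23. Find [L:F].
[L:F] = 782

The tower law says that for any tower of field extensions F ⊂ K ⊂ L with finite degrees, [L:F] = [L:K] · [K:F]. Here this gives [L:F] = 23 · 34 = 782.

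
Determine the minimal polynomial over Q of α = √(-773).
m_α(x) = x^2 + 773

α satisfies α^2 + 773 = 0, so x^2 + 773 annihilates α. Since d = -773 is squarefree and ≠ 1, it is not a perfect square in Q, so x^2 + 773 has no rational root and is therefore irreducible over Q (a degree-2 polynomial over a field is irreducible iff it has no root). Hence m_α(x) = x^2 + 773.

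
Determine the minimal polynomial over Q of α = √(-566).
m_α(x) = x^2 + 566

α satisfies α^2 + 566 = 0, so x^2 + 566 annihilates α. Since d = -566 is squarefree and ≠ 1, it is not a perfect square in Q, so x^2 + 566 has no rational root and is therefore irreducible over Q (a degree-2 polynomial over a field is irreducible iff it has no root). Hence m_α(x) = x^2 + 566.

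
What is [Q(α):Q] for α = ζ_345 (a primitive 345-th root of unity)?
[Q(α):Q] = 176

The minimal polynomial of ζ_345 over Q is the 345-th cyclotomic polynomial Φ_345(x), which is irreducible over Q and has degree φ(345) = 176. Hence [Q(α):Q] = φ(345) = 176.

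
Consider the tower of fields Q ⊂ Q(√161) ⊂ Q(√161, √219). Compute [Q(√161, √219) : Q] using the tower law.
[Q(√161, √219) : Q] = 4

[Q(√161):Q] = 2 (min poly x^2 - 161, irreducible since 161 is squarefree > 1). For the top step, suppose √219 ∈ Q(√161), say √219 = c + d√161 with c, d ∈ Q. Squaring: 219 = c^2 + 161d^2 + 2cd√161. Since √161 ∉ Q this forces 2cd = 0. If d = 0 then √219 = c ∈ Q, contradicting 219 squarefree > 1. If c = 0 then 219 = 161d^2, so 161·219 = (161d)^2 is a perfect square in Q — but 161·219 = 35259 is not a perfect square (since 161 and 219 are distinct squarefree integers). Contradiction. Hence √219 ∉ Q(√161), so x^2 - 219 stays irreducible over Q(√161) and [Q(√161, √219) : Q(√161)] = 2. By the tower law, [Q(√161, √219) : Q] = 2 · 2 = 4.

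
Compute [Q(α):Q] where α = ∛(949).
[Q(α):Q] = 3

The minimal polynomial of α is x^3 - 949, irreducible over Q since 949 is not a perfect cube (so x^3 - 949 has no rational root). Hence [Q(α):Q] = deg(m_α) = 3.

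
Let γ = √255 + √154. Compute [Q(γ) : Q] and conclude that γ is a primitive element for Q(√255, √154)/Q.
[Q(γ) : Q] = 4 (equivalently, Q(γ) = Q(√255, √154))

Obviously Q(γ) ⊆ Q(√255, √154), and [Q(√255, √154):Q] = 4 (since 255, 154 are distinct squarefree integers > 1 with 39270 not a perfect square). To show equality we compute the minimal polynomial of γ. From γ = √255 + √154: γ^2 = 255 + 2√(39270) + 154 = 409 + 2√(39270), so γ^2 - 409 = 2√(39270); squaring, (γ^2 - 409)^2 = 4·39270, i.e. γ^4 - 818γ^2 + 167281 - 157080 = 0, i.e. γ^4 - 818γ^2 + 10201 = 0. So γ is a root of x^4 - 818x^2 + 10201. This polynomial is irreducible over Q: it has no rational root (each ±√255 ± √154 is irrational), and any factorization into two quadratics over Q would force √(39270) ∈ Q (pairing opposite roots) or √255, √154 ∈ Q (other pairings), all impossible. Hence [Q(γ):Q] = 4 = [Q(√255, √154):Q], so Q(γ) = Q(√255, √154).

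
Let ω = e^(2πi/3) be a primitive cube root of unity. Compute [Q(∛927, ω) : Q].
[Q(∛927, ω) : Q] = 6

[Q(∛927):Q] = 3 (min poly x^3 - 927, irreducible since 927 is not a perfect cube). [Q(ω):Q] = 2 (min poly x^2 + x + 1). Since Q(∛927) ⊂ R and ω ∉ R, we have ω ∉ Q(∛927), so x^2 + x + 1 remains irreducible over Q(∛927) and [Q(∛927, ω) : Q(∛927)] = 2. By the tower law, [Q(∛927, ω) : Q] = 3 · 2 = 6. (In fact Q(∛927, ω) is the splitting field of x^3 - 927 over Q.)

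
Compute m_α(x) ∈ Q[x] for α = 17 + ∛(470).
m_α(x) = x^3 - 51x^2 + 867x - 5383

Set β = α - 17 = ∛(470), so β^3 = 470. Then (α - 17)^3 - 470 = 0, i.e. α is a root of g(x) = (x - 17)^3 - 470 = x^3 - 51x^2 + 867x - 5383. Since g(x) = h(x - 17) where h(x) = x^3 - 470, and h is irreducible over Q (because 470 is not a perfect cube, so h has no rational root, and a monic cubic with no rational root is irreducible), g is also irreducible (irreducibility is preserved under the substitution x → x - 17). Hence m_α(x) = x^3 - 51x^2 + 867x - 5383.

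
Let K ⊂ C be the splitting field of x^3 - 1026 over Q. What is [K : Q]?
[K : Q] = 6

The roots of x^3 - 1026 are ∛1026, ω∛1026, ω^2∛1026 where ω = e^(2πi/3) is a primitive cube root of unity, so K = Q(∛1026, ω). Now [Q(∛1026):Q] = 3 (since 1026 is not a perfect cube, x^3 - 1026 is irreducible) and [Q(ω):Q] = 2. Both 2 and 3 divide [K:Q], and [K:Q] ≤ 3·2 = 6, so [K:Q] = 6. (Equivalently: Q(∛1026) ⊂ R but ω ∉ R, so [K : Q(∛1026)] = 2.)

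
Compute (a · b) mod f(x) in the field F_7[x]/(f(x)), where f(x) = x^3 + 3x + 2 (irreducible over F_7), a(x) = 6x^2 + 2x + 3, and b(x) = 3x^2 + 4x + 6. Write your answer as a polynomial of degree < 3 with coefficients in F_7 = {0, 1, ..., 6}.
a · b ≡ 6x^2 + 3x (mod f(x))

Multiply in F_7[x]: a(x)·b(x) = (6x^2 + 2x + 3)·(3x^2 + 4x + 6) = 4x^4 + 2x^3 + 4x^2 + 3x + 4. This has degree ≥ 3, so divide by f(x) over F_7: 4x^4 + 2x^3 + 4x^2 + 3x + 4 = (4x + 2)·(x^3 + 3x + 2) + (6x^2 + 3x). Hence a·b ≡ 6x^2 + 3x (mod f). (F_7[x]/(f) is a field with 7^3 = 343 elements since f is irreducible of degree 3.)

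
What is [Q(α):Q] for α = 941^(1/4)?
[Q(α):Q] = 4

α is a root of x^4 - 941. By Eisenstein's criterion at the prime p = 941 (which divides the constant term 941 but p^2 = 885481 does not, since 941 is squarefree), x^4 - 941 is irreducible over Q. Hence [Q(α):Q] = 4.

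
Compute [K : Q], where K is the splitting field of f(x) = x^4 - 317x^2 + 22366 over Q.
[K : Q] = 4

Solving the quadratic in x^2: x^2 = (317 ± √(317^2 - 4·22366))/2 = (317 ± √11025)/2 = (317 ± 105)/2, giving x^2 = 211 or x^2 = 106. So f(x) = (x^2 - 211)(x^2 - 106) and the roots of f are ±√211, ±√106. Hence the splitting field is K = Q(√211, √106). Since 211 and 106 are distinct squarefree integers > 1, their product 22366 is not a perfect square, so √106 ∉ Q(√211). By the tower law [K:Q] = [Q(√211,√106):Q(√211)] · [Q(√211):Q] = 2 · 2 = 4.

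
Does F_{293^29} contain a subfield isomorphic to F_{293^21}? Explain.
No: F_{293^21} is not a subfield of F_{293^29}

F_{p^m} embeds in F_{p^n} iff m | n. Here 21 ∤ 29 (since 29 = 1·21 + 8 with remainder 8 ≠ 0), so F_{293^21} is not a subfield of F_{293^29}. Equivalently: if it were, the tower law would give 21 = [F_{293^21}:F_293] dividing [F_{293^29}:F_293] = 29, contradiction.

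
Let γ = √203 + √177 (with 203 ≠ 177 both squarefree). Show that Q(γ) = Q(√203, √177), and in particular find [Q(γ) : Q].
[Q(γ) : Q] = 4 (equivalently, Q(γ) = Q(√203, √177))

Obviously Q(γ) ⊆ Q(√203, √177), and [Q(√203, √177):Q] = 4 (since 203, 177 are distinct squarefree integers > 1 with 35931 not a perfect square). To show equality we compute the minimal polynomial of γ. From γ = √203 + √177: γ^2 = 203 + 2√(35931) + 177 = 380 + 2√(35931), so γ^2 - 380 = 2√(35931); squaring, (γ^2 - 380)^2 = 4·35931, i.e. γ^4 - 760γ^2 + 144400 - 143724 = 0, i.e. γ^4 - 760γ^2 + 676 = 0. So γ is a root of x^4 - 760x^2 + 676. This polynomial is irreducible over Q: it has no rational root (each ±√203 ± √177 is irrational), and any factorization into two quadratics over Q would force √(35931) ∈ Q (pairing opposite roots) or √203, √177 ∈ Q (other pairings), all impossible. Hence [Q(γ):Q] = 4 = [Q(√203, √177):Q], so Q(γ) = Q(√203, √177).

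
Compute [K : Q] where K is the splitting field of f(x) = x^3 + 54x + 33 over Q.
[K : Q] = 6

By the rational root test, any rational root of the monic integer polynomial f(x) = x^3 + 54x + 33 must be an integer dividing the constant term 33, i.e. one of ±{1, 3, 11, 33}. Evaluating: f(1) = 88, f(-1) = -22, f(3) = 222, f(-3) = -156, f(11) = 1958, f(-11) = -1892, f(33) = 37752, f(-33) = -37686; none is 0, so f has no rational root and is therefore irreducible over Q (a cubic with no linear factor over a field is irreducible). For an irreducible cubic, the Galois group is A_3 or S_3 according as the discriminant disc(f) = -4a^3 - 27b^2 = -4·(54)^3 - 27·(33)^2 = -659259 is or is not a square in Q. Here disc(f) = -659259 is not a perfect square in Q, so the Galois group of f over Q is not contained in A_3 and must be all of S_3. The splitting field has degree |S_3| = 6 over Q, so [K : Q] = 6.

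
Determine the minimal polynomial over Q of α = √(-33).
m_α(x) = x^2 + 33

α satisfies α^2 + 33 = 0, so x^2 + 33 annihilates α. Since d = -33 is squarefree and ≠ 1, it is not a perfect square in Q, so x^2 + 33 has no rational root and is therefore irreducible over Q (a degree-2 polynomial over a field is irreducible iff it has no root). Hence m_α(x) = x^2 + 33.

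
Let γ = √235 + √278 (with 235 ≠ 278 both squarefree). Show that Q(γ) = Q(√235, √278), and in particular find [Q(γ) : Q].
[Q(γ) : Q] = 4 (equivalently, Q(γ) = Q(√235, √278))

Obviously Q(γ) ⊆ Q(√235, √278), and [Q(√235, √278):Q] = 4 (since 235, 278 are distinct squarefree integers > 1 with 65330 not a perfect square). To show equality we compute the minimal polynomial of γ. From γ = √235 + √278: γ^2 = 235 + 2√(65330) + 278 = 513 + 2√(65330), so γ^2 - 513 = 2√(65330); squaring, (γ^2 - 513)^2 = 4·65330, i.e. γ^4 - 1026γ^2 + 263169 - 261320 = 0, i.e. γ^4 - 1026γ^2 + 1849 = 0. So γ is a root of x^4 - 1026x^2 + 1849. This polynomial is irreducible over Q: it has no rational root (each ±√235 ± √278 is irrational), and any factorization into two quadratics over Q would force √(65330) ∈ Q (pairing opposite roots) or √235, √278 ∈ Q (other pairings), all impossible. Hence [Q(γ):Q] = 4 = [Q(√235, √278):Q], so Q(γ) = Q(√235, √278).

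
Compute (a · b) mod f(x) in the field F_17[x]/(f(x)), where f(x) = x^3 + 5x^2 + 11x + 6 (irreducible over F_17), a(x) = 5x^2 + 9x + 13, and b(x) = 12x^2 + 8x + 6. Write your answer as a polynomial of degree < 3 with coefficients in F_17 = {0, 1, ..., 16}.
a · b ≡ x^2 + 8x + 4 (mod f(x))

Multiply in F_17[x]: a(x)·b(x) = (5x^2 + 9x + 13)·(12x^2 + 8x + 6) = 9x^4 + 12x^3 + 3x^2 + 5x + 10. This has degree ≥ 3, so divide by f(x) over F_17: 9x^4 + 12x^3 + 3x^2 + 5x + 10 = (9x + 1)·(x^3 + 5x^2 + 11x + 6) + (x^2 + 8x + 4). Hence a·b ≡ x^2 + 8x + 4 (mod f). (F_17[x]/(f) is a field with 17^3 = 4913 elements since f is irreducible of degree 3.)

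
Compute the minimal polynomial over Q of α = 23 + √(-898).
m_α(x) = x^2 - 46x + 1427

From α - 23 = √(-898), squaring gives (α - 23)^2 = -898, i.e. α^2 - 46α + 529 = -898, so α^2 - 46α + 1427 = 0. The discriminant of x^2 - 46x + 1427 is (-46)^2 - 4·(1427) = 2116 - 5708 = -3592, and 4·(-898) is not a perfect square in Q since -898 is squarefree and ≠ 1. Hence x^2 - 46x + 1427 is irreducible over Q and is the minimal polynomial of α.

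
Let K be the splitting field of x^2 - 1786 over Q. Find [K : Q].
[K : Q] = 2

f(x) = x^2 - 1786 factors as (x - √1786)(x + √1786). The splitting field is K = Q(√1786). Since 1786 is squarefree and > 1, it is not a perfect square, so x^2 - 1786 is irreducible over Q and [Q(√1786) : Q] = 2. Hence [K : Q] = 2.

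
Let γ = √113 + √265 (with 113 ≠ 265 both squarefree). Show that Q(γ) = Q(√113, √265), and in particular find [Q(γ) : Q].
[Q(γ) : Q] = 4 (equivalently, Q(γ) = Q(√113, √265))

Obviously Q(γ) ⊆ Q(√113, √265), and [Q(√113, √265):Q] = 4 (since 113, 265 are distinct squarefree integers > 1 with 29945 not a perfect square). To show equality we compute the minimal polynomial of γ. From γ = √113 + √265: γ^2 = 113 + 2√(29945) + 265 = 378 + 2√(29945), so γ^2 - 378 = 2√(29945); squaring, (γ^2 - 378)^2 = 4·29945, i.e. γ^4 - 756γ^2 + 142884 - 119780 = 0, i.e. γ^4 - 756γ^2 + 23104 = 0. So γ is a root of x^4 - 756x^2 + 23104. This polynomial is irreducible over Q: it has no rational root (each ±√113 ± √265 is irrational), and any factorization into two quadratics over Q would force √(29945) ∈ Q (pairing opposite roots) or √113, √265 ∈ Q (other pairings), all impossible. Hence [Q(γ):Q] = 4 = [Q(√113, √265):Q], so Q(γ) = Q(√113, √265).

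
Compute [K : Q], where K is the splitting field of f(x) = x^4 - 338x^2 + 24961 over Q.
[K : Q] = 4

Solving the quadratic in x^2: x^2 = (338 ± √(338^2 - 4·24961))/2 = (338 ± √14400)/2 = (338 ± 120)/2, giving x^2 = 229 or x^2 = 109. So f(x) = (x^2 - 229)(x^2 - 109) and the roots of f are ±√229, ±√109. Hence the splitting field is K = Q(√229, √109). Since 229 and 109 are distinct squarefree integers > 1, their product 24961 is not a perfect square, so √109 ∉ Q(√229). By the tower law [K:Q] = [Q(√229,√109):Q(√229)] · [Q(√229):Q] = 2 · 2 = 4.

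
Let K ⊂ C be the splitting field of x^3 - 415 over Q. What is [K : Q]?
[K : Q] = 6

The roots of x^3 - 415 are ∛415, ω∛415, ω^2∛415 where ω = e^(2πi/3) is a primitive cube root of unity, so K = Q(∛415, ω). Now [Q(∛415):Q] = 3 (since 415 is not a perfect cube, x^3 - 415 is irreducible) and [Q(ω):Q] = 2. Both 2 and 3 divide [K:Q], and [K:Q] ≤ 3·2 = 6, so [K:Q] = 6. (Equivalently: Q(∛415) ⊂ R but ω ∉ R, so [K : Q(∛415)] = 2.)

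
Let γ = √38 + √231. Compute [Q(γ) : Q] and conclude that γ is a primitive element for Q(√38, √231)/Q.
[Q(γ) : Q] = 4 (equivalently, Q(γ) = Q(√38, √231))

Obviously Q(γ) ⊆ Q(√38, √231), and [Q(√38, √231):Q] = 4 (since 38, 231 are distinct squarefree integers > 1 with 8778 not a perfect square). To show equality we compute the minimal polynomial of γ. From γ = √38 + √231: γ^2 = 38 + 2√(8778) + 231 = 269 + 2√(8778), so γ^2 - 269 = 2√(8778); squaring, (γ^2 - 269)^2 = 4·8778, i.e. γ^4 - 538γ^2 + 72361 - 35112 = 0, i.e. γ^4 - 538γ^2 + 37249 = 0. So γ is a root of x^4 - 538x^2 + 37249. This polynomial is irreducible over Q: it has no rational root (each ±√38 ± √231 is irrational), and any factorization into two quadratics over Q would force √(8778) ∈ Q (pairing opposite roots) or √38, √231 ∈ Q (other pairings), all impossible. Hence [Q(γ):Q] = 4 = [Q(√38, √231):Q], so Q(γ) = Q(√38, √231).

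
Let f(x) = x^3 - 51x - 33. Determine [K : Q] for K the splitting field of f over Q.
[K : Q] = 6

By the rational root test, any rational root of the monic integer polynomial f(x) = x^3 - 51x - 33 must be an integer dividing the constant term -33, i.e. one of ±{1, 3, 11, 33}. Evaluating: f(1) = -83, f(-1) = 17, f(3) = -159, f(-3) = 93, f(11) = 737, f(-11) = -803, f(33) = 34221, f(-33) = -34287; none is 0, so f has no rational root and is therefore irreducible over Q (a cubic with no linear factor over a field is irreducible). For an irreducible cubic, the Galois group is A_3 or S_3 according as the discriminant disc(f) = -4a^3 - 27b^2 = -4·(-51)^3 - 27·(-33)^2 = 501201 is or is not a square in Q. Here disc(f) = 501201 is not a perfect square in Q, so the Galois group of f over Q is not contained in A_3 and must be all of S_3. The splitting field has degree |S_3| = 6 over Q, so [K : Q] = 6.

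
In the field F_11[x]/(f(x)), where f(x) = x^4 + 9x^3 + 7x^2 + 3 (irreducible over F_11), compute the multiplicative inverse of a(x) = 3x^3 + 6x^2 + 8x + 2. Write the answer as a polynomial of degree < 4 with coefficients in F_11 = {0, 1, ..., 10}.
a(x)^(-1) ≡ x^3 + 10x^2 + 7x + 3 (mod f(x))

Since f is irreducible over F_11, F_11[x]/(f) is a field and a(x) ≠ 0 has an inverse. Apply the extended Euclidean algorithm to f(x) and a(x) in F_11[x]: f(x) = (4x + 6)·a(x) + (5x^2 + 10x + 2);  a(x) = (5x)·(5x^2 + 10x + 2) + (9x + 2);  (5x^2 + 10x + 2) = (3x + 9)·(9x + 2) + (6). The last nonzero remainder is the constant 6 = gcd(f, a) in F_11. Back-substituting through the division chain expresses 6 = s(x)·a(x) + t(x)·f(x) with s(x) ≡ 6x^3 + 5x^2 + 9x + 7 (mod f), so (6x^3 + 5x^2 + 9x + 7)·a(x) ≡ 6 (mod f). Multiplying by 6^(-1) ≡ 2 in F_11 gives a(x)^(-1) ≡ 2·(6x^3 + 5x^2 + 9x + 7) ≡ x^3 + 10x^2 + 7x + 3 (mod f). Check: (3x^3 + 6x^2 + 8x + 2)·(x^3 + 10x^2 + 7x + 3) = 3x^6 + 3x^5 + x^4 + x^3 + 6x^2 + 5x + 6 ≡ 1 (mod x^4 + 9x^3 + 7x^2 + 3).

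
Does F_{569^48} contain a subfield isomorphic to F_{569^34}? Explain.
No: F_{569^34} is not a subfield of F_{569^48}

F_{p^m} embeds in F_{p^n} iff m | n. Here 34 ∤ 48 (since 48 = 1·34 + 14 with remainder 14 ≠ 0), so F_{569^34} is not a subfield of F_{569^48}. Equivalently: if it were, the tower law would give 34 = [F_{569^34}:F_569] dividing [F_{569^48}:F_569] = 48, contradiction.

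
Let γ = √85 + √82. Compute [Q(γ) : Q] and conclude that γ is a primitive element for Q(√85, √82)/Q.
[Q(γ) : Q] = 4 (equivalently, Q(γ) = Q(√85, √82))

Obviously Q(γ) ⊆ Q(√85, √82), and [Q(√85, √82):Q] = 4 (since 85, 82 are distinct squarefree integers > 1 with 6970 not a perfect square). To show equality we compute the minimal polynomial of γ. From γ = √85 + √82: γ^2 = 85 + 2√(6970) + 82 = 167 + 2√(6970), so γ^2 - 167 = 2√(6970); squaring, (γ^2 - 167)^2 = 4·6970, i.e. γ^4 - 334γ^2 + 27889 - 27880 = 0, i.e. γ^4 - 334γ^2 + 9 = 0. So γ is a root of x^4 - 334x^2 + 9. This polynomial is irreducible over Q: it has no rational root (each ±√85 ± √82 is irrational), and any factorization into two quadratics over Q would force √(6970) ∈ Q (pairing opposite roots) or √85, √82 ∈ Q (other pairings), all impossible. Hence [Q(γ):Q] = 4 = [Q(√85, √82):Q], so Q(γ) = Q(√85, √82).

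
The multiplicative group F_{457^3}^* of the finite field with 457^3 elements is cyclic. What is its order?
|F_{457^3}^*| = 95443992

F_{457^3} has 457^3 = 95443993 elements; its multiplicative group consists of all nonzero elements, so |F_{457^3}^*| = 95443993 - 1 = 95443992. (It is cyclic since any finite subgroup of the multiplicative group of a field is cyclic.)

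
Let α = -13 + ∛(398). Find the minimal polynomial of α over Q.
m_α(x) = x^3 + 39x^2 + 507x + 1799

Set β = α + 13 = ∛(398), so β^3 = 398. Then (α + 13)^3 - 398 = 0, i.e. α is a root of g(x) = (x + 13)^3 - 398 = x^3 + 39x^2 + 507x + 1799. Since g(x) = h(x + 13) where h(x) = x^3 - 398, and h is irreducible over Q (because 398 is not a perfect cube, so h has no rational root, and a monic cubic with no rational root is irreducible), g is also irreducible (irreducibility is preserved under the substitution x → x + 13). Hence m_α(x) = x^3 + 39x^2 + 507x + 1799.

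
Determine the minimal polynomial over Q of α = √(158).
m_α(x) = x^2 - 158

α satisfies α^2 - 158 = 0, so x^2 - 158 annihilates α. Since d = 158 is squarefree and ≠ 1, it is not a perfect square in Q, so x^2 - 158 has no rational root and is therefore irreducible over Q (a degree-2 polynomial over a field is irreducible iff it has no root). Hence m_α(x) = x^2 - 158.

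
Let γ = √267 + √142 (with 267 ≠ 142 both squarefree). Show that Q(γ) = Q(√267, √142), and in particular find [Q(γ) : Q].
[Q(γ) : Q] = 4 (equivalently, Q(γ) = Q(√267, √142))

Obviously Q(γ) ⊆ Q(√267, √142), and [Q(√267, √142):Q] = 4 (since 267, 142 are distinct squarefree integers > 1 with 37914 not a perfect square). To show equality we compute the minimal polynomial of γ. From γ = √267 + √142: γ^2 = 267 + 2√(37914) + 142 = 409 + 2√(37914), so γ^2 - 409 = 2√(37914); squaring, (γ^2 - 409)^2 = 4·37914, i.e. γ^4 - 818γ^2 + 167281 - 151656 = 0, i.e. γ^4 - 818γ^2 + 15625 = 0. So γ is a root of x^4 - 818x^2 + 15625. This polynomial is irreducible over Q: it has no rational root (each ±√267 ± √142 is irrational), and any factorization into two quadratics over Q would force √(37914) ∈ Q (pairing opposite roots) or √267, √142 ∈ Q (other pairings), all impossible. Hence [Q(γ):Q] = 4 = [Q(√267, √142):Q], so Q(γ) = Q(√267, √142).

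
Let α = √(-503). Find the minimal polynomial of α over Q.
m_α(x) = x^2 + 503

α satisfies α^2 + 503 = 0, so x^2 + 503 annihilates α. Since d = -503 is squarefree and ≠ 1, it is not a perfect square in Q, so x^2 + 503 has no rational root and is therefore irreducible over Q (a degree-2 polynomial over a field is irreducible iff it has no root). Hence m_α(x) = x^2 + 503.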